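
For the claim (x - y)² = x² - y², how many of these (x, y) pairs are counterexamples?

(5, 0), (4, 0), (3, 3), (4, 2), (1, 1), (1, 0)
1

Testing each pair:
(5, 0): LHS = 25, RHS = 25 → satisfies claim
(4, 0): LHS = 16, RHS = 16 → satisfies claim
(3, 3): LHS = 0, RHS = 0 → satisfies claim
(4, 2): LHS = 4, RHS = 12 → counterexample
(1, 1): LHS = 0, RHS = 0 → satisfies claim
(1, 0): LHS = 1, RHS = 1 → satisfies claim

That makes 1 counterexample.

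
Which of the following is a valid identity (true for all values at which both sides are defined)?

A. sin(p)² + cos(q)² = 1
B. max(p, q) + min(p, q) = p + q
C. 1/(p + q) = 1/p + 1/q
A: fails at (6, 7) — LHS = sin(6)² + cos(7)² ≈ 0.6464, RHS = 1.
B: holds — e.g. at (1, 1), both sides equal 2.
C: fails at (6, 7) — LHS = 1/13, RHS = 13/42.

Answer: B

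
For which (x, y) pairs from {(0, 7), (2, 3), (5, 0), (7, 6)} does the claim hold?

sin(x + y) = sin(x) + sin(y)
Testing each pair:
(0, 7): LHS = sin(7) ≈ 0.657, RHS = sin(7) ≈ 0.657 → holds
(2, 3): LHS = sin(5) ≈ -0.9589, RHS = sin(3) + sin(2) ≈ 1.05 → fails
(5, 0): LHS = sin(5) ≈ -0.9589, RHS = sin(5) ≈ -0.9589 → holds
(7, 6): LHS = sin(13) ≈ 0.4202, RHS = sin(6) + sin(7) ≈ 0.3776 → fails

2 of 4 pairs satisfy the claim.

Answer: (0, 7), (5, 0)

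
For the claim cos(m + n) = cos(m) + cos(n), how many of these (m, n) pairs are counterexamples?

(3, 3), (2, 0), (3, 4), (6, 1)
Testing each pair:
(3, 3): LHS = cos(6) ≈ 0.9602, RHS = 2·cos(3) ≈ -1.98 → counterexample
(2, 0): LHS = cos(2) ≈ -0.4161, RHS = cos(2) + 1 ≈ 0.5839 → counterexample
(3, 4): LHS = cos(7) ≈ 0.7539, RHS = cos(3) + cos(4) ≈ -1.644 → counterexample
(6, 1): LHS = cos(7) ≈ 0.7539, RHS = cos(1) + cos(6) ≈ 1.5 → counterexample

That makes 4 counterexamples.

Answer: 4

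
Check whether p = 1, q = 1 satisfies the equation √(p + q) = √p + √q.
Fails

Substituting p = 1, q = 1:

LHS = √(1 + 1) = √(2) ≈ 1.414
RHS = √1 + √1 = 2

LHS ≠ RHS, so the equation does not hold at this point.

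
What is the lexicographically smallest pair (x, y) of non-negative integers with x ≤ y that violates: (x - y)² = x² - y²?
(x, y) = (0, 1)

At (0, 0): both sides equal 0, so it holds there.

Substituting (0, 1) into the claim:
LHS = (0 - 1)² = 1
RHS = 0² - 1² = -1

Since LHS ≠ RHS, this pair disproves the claim, and no lexicographically smaller pair (x ≤ y, non-negative integers) does.

For instance (2, 5) is also a counterexample (LHS = 9, RHS = -21), but it's lexicographically larger.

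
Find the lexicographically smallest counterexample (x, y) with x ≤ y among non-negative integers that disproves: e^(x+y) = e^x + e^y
Substituting (0, 0) into the claim:
LHS = e^(0+0) = 1
RHS = e^0 + e^0 = 2

Since LHS ≠ RHS, this pair disproves the claim, and no lexicographically smaller pair (x ≤ y, non-negative integers) does.

For instance (3, 4) is also a counterexample (LHS = e^7 ≈ 1097, RHS = e^3 + e^4 ≈ 74.68), but it's lexicographically larger.

Answer: (x, y) = (0, 0)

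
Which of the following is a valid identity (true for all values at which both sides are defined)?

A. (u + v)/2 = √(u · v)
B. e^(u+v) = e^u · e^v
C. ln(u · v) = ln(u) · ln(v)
A: fails at (2, 3) — LHS = 5/2, RHS = √(6) ≈ 2.449.
B: holds — e.g. at (2, 7), both sides equal e^9 ≈ 8103.
C: fails at (5, 5) — LHS = ln(25) ≈ 3.219, RHS = ln(5)² ≈ 2.59.

Answer: B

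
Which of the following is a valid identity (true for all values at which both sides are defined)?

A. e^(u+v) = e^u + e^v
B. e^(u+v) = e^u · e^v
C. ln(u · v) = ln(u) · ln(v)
A: fails at (1, 5) — LHS = e^6 ≈ 403.4, RHS = e + e^5 ≈ 151.1.
B: holds — e.g. at (3, 4), both sides equal e^7 ≈ 1097.
C: fails at (4, 4) — LHS = ln(16) ≈ 2.773, RHS = ln(4)² ≈ 1.922.

Answer: B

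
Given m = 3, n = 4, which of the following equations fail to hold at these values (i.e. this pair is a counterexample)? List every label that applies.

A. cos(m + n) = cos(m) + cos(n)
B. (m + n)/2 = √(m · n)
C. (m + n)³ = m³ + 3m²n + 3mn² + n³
Evaluating each claim at the given values:
A. LHS = cos(7) ≈ 0.7539, RHS = cos(3) + cos(4) ≈ -1.644 → fails here (LHS ≠ RHS)
B. LHS = 7/2, RHS = 2·√(3) ≈ 3.464 → fails here (LHS ≠ RHS)
C. LHS = 343, RHS = 343 → holds here (LHS = RHS)

Answer: A, B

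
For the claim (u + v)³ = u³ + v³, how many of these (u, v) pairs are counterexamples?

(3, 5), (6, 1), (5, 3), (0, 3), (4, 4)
Testing each pair:
(3, 5): LHS = 512, RHS = 152 → counterexample
(6, 1): LHS = 343, RHS = 217 → counterexample
(5, 3): LHS = 512, RHS = 152 → counterexample
(0, 3): LHS = 27, RHS = 27 → satisfies claim
(4, 4): LHS = 512, RHS = 128 → counterexample

That makes 4 counterexamples.

Answer: 4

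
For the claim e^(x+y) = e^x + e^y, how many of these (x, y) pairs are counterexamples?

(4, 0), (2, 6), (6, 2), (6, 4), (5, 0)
5

Testing each pair:
(4, 0): LHS = e^4 ≈ 54.6, RHS = 1 + e^4 ≈ 55.6 → counterexample
(2, 6): LHS = e^8 ≈ 2981, RHS = e^2 + e^6 ≈ 410.8 → counterexample
(6, 2): LHS = e^8 ≈ 2981, RHS = e^2 + e^6 ≈ 410.8 → counterexample
(6, 4): LHS = e^10 ≈ 22026.5, RHS = e^4 + e^6 ≈ 458 → counterexample
(5, 0): LHS = e^5 ≈ 148.4, RHS = 1 + e^5 ≈ 149.4 → counterexample

That makes 5 counterexamples.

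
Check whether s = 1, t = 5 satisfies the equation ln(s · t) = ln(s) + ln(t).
Substituting s = 1, t = 5:

LHS = ln(1 · 5) = ln(5) ≈ 1.609
RHS = ln(1) + ln(5) = ln(5) ≈ 1.609

LHS = RHS, so the equation holds at this point.

Answer: Holds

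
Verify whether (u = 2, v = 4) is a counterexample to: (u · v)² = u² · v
Substituting u = 2, v = 4:
LHS = (2 · 4)² = 64
RHS = 2² · 4 = 16

Since LHS ≠ RHS, this pair disproves the claim.

Answer: Yes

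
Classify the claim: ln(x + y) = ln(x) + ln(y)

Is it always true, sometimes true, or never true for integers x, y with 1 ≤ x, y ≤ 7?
It holds at (x, y) = (2, 2) (both sides equal ln(4) ≈ 1.386), but fails at (x, y) = (3, 3) (LHS = ln(6) ≈ 1.792, RHS = 2·ln(3) ≈ 2.197).

Answer: Sometimes true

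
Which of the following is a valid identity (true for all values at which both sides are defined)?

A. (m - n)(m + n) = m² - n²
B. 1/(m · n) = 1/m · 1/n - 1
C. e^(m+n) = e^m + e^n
A: holds — e.g. at (1, 3), both sides equal -8.
B: fails at (4, 6) — LHS = 1/24, RHS = -23/24.
C: fails at (1, 3) — LHS = e^4 ≈ 54.6, RHS = e + e^3 ≈ 22.8.

Answer: A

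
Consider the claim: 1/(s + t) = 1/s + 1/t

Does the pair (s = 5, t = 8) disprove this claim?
Substituting s = 5, t = 8:
LHS = 1/(5 + 8) = 1/13
RHS = 1/5 + 1/8 = 13/40

Since LHS ≠ RHS, this pair disproves the claim.

Answer: Yes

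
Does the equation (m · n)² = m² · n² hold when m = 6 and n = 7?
Substituting m = 6, n = 7:

LHS = (6 · 7)² = 1764
RHS = 6² · 7² = 1764

LHS = RHS, so the equation holds at this point.

Answer: Holds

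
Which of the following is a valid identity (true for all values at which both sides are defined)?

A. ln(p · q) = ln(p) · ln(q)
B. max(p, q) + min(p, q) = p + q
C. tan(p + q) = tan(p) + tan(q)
B

A: fails at (4, 4) — LHS = ln(16) ≈ 2.773, RHS = ln(4)² ≈ 1.922.
B: holds — e.g. at (2, 5), both sides equal 7.
C: fails at (4, 5) — LHS = tan(9) ≈ -0.4523, RHS = tan(5) + tan(4) ≈ -2.223.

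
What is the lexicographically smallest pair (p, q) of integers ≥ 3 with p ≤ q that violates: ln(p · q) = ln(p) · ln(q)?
(p, q) = (3, 3)

Substituting (3, 3) into the claim:
LHS = ln(3 · 3) = ln(9) ≈ 2.197
RHS = ln(3) · ln(3) = ln(3)² ≈ 1.207

Since LHS ≠ RHS, this pair disproves the claim, and no lexicographically smaller pair (p ≤ q, integers ≥ 3) does.

For instance (7, 7) is also a counterexample (LHS = ln(49) ≈ 3.892, RHS = ln(7)² ≈ 3.787), but it's lexicographically larger.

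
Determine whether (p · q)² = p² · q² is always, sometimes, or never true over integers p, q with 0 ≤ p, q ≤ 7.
The identity holds for every pair in the range. For instance at (p, q) = (3, 2): both sides equal 36.

Answer: Always true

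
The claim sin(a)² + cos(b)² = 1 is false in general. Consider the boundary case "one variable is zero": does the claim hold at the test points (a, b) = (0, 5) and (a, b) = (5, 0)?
No, fails at both test points

At (0, 5): LHS = cos(5)² ≈ 0.08046 ≠ RHS = 1
At (5, 0): LHS = sin(5)² + 1 ≈ 1.92 ≠ RHS = 1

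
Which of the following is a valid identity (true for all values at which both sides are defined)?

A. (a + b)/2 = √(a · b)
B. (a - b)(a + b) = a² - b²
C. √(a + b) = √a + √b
B

A: fails at (1, 5) — LHS = 3, RHS = √(5) ≈ 2.236.
B: holds — e.g. at (1, 1), both sides equal 0.
C: fails at (1, 5) — LHS = √(6) ≈ 2.449, RHS = 1 + √(5) ≈ 3.236.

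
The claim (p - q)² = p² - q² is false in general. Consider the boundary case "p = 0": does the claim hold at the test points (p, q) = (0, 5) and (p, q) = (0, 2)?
No, fails at both test points

At (0, 5): LHS = 25 ≠ RHS = -25
At (0, 2): LHS = 4 ≠ RHS = -4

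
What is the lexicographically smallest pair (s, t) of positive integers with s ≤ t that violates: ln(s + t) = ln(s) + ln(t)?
(s, t) = (1, 1)

Substituting (1, 1) into the claim:
LHS = ln(1 + 1) = ln(2) ≈ 0.6931
RHS = ln(1) + ln(1) = 0

Since LHS ≠ RHS, this pair disproves the claim, and no lexicographically smaller pair (s ≤ t, positive integers) does.

For instance (1, 5) is also a counterexample (LHS = ln(6) ≈ 1.792, RHS = ln(5) ≈ 1.609), but it's lexicographically larger.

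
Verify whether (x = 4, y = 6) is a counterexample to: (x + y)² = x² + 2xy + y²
No

Substituting x = 4, y = 6:
LHS = (4 + 6)² = 100
RHS = 4² + 2·4·6 + 6² = 100

The sides agree, so this pair does not disprove the claim.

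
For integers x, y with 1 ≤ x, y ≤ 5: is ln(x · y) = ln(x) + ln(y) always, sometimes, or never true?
Always true

The identity holds for every pair in the range. For instance at (x, y) = (1, 4): both sides equal ln(4) ≈ 1.386.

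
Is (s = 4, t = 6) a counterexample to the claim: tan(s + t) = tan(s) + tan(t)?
Yes

Substituting s = 4, t = 6:
LHS = tan(4 + 6) = tan(10) ≈ 0.6484
RHS = tan(4) + tan(6) ≈ 0.8668

Since LHS ≠ RHS, this pair disproves the claim.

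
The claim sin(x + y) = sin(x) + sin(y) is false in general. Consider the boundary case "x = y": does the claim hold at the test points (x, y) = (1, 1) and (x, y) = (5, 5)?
No, fails at both test points

At (1, 1): LHS = sin(2) ≈ 0.9093 ≠ RHS = 2·sin(1) ≈ 1.683
At (5, 5): LHS = sin(10) ≈ -0.544 ≠ RHS = 2·sin(5) ≈ -1.918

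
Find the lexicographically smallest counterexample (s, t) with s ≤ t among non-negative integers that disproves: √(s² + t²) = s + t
At (0, 6): both sides equal 6, so it holds there.

Substituting (1, 1) into the claim:
LHS = √(1² + 1²) = √(2) ≈ 1.414
RHS = 1 + 1 = 2

Since LHS ≠ RHS, this pair disproves the claim, and no lexicographically smaller pair (s ≤ t, non-negative integers) does.

For instance (4, 5) is also a counterexample (LHS = √(41) ≈ 6.403, RHS = 9), but it's lexicographically larger.

Answer: (s, t) = (1, 1)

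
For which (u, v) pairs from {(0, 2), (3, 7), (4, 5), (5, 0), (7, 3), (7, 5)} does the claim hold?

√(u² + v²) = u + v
Testing each pair:
(0, 2): LHS = 2, RHS = 2 → holds
(3, 7): LHS = √(58) ≈ 7.616, RHS = 10 → fails
(4, 5): LHS = √(41) ≈ 6.403, RHS = 9 → fails
(5, 0): LHS = 5, RHS = 5 → holds
(7, 3): LHS = √(58) ≈ 7.616, RHS = 10 → fails
(7, 5): LHS = √(74) ≈ 8.602, RHS = 12 → fails

2 of 6 pairs satisfy the claim.

Answer: (0, 2), (5, 0)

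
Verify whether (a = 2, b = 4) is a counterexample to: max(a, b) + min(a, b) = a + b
No

Substituting a = 2, b = 4:
LHS = max(2, 4) + min(2, 4) = 6
RHS = 2 + 4 = 6

The sides agree, so this pair does not disprove the claim.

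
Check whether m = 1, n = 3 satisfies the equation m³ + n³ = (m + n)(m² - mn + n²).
Holds

Substituting m = 1, n = 3:

LHS = 1³ + 3³ = 28
RHS = (1 + 3)(1² - 1·3 + 3²) = 28

LHS = RHS, so the equation holds at this point.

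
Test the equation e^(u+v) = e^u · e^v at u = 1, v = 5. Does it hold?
Substituting u = 1, v = 5:

LHS = e^(1+5) = e^6 ≈ 403.4
RHS = e^1 · e^5 = e^6 ≈ 403.4

LHS = RHS, so the equation holds at this point.

Answer: Holds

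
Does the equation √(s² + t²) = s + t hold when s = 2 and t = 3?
Fails

Substituting s = 2, t = 3:

LHS = √(2² + 3²) = √(13) ≈ 3.606
RHS = 2 + 3 = 5

LHS ≠ RHS, so the equation does not hold at this point.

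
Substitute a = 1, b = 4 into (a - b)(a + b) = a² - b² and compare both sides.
LHS = (1 - 4)(1 + 4) = -15
RHS = 1² - 4² = -15

LHS = RHS: the two sides agree.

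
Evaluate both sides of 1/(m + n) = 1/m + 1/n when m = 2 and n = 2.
LHS = 1/(2 + 2) = 1/4
RHS = 1/2 + 1/2 = 1

LHS ≠ RHS, so the equation does not hold here.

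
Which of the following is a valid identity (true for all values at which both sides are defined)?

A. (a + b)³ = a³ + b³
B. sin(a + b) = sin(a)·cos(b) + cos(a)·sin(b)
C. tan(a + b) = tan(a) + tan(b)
A: fails at (1, 2) — LHS = 27, RHS = 9.
B: holds — e.g. at (1, 5), both sides equal sin(6) ≈ -0.2794.
C: fails at (4, 6) — LHS = tan(10) ≈ 0.6484, RHS = tan(6) + tan(4) ≈ 0.8668.

Answer: B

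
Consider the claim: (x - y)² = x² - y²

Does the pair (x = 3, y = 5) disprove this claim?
Substituting x = 3, y = 5:
LHS = (3 - 5)² = 4
RHS = 3² - 5² = -16

Since LHS ≠ RHS, this pair disproves the claim.

Answer: Yes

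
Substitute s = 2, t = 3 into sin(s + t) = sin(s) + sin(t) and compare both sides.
LHS = sin(2 + 3) = sin(5) ≈ -0.9589
RHS = sin(2) + sin(3) ≈ 1.05

LHS ≠ RHS (they differ by about 2.009), so the equation does not hold here.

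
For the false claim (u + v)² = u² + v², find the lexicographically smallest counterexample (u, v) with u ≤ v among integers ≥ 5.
Substituting (5, 5) into the claim:
LHS = (5 + 5)² = 100
RHS = 5² + 5² = 50

Since LHS ≠ RHS, this pair disproves the claim, and no lexicographically smaller pair (u ≤ v, integers ≥ 5) does.

For instance (6, 11) is also a counterexample (LHS = 289, RHS = 157), but it's lexicographically larger.

Answer: (u, v) = (5, 5)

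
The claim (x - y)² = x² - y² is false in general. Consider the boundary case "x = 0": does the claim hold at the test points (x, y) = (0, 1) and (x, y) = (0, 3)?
No, fails at both test points

At (0, 1): LHS = 1 ≠ RHS = -1
At (0, 3): LHS = 9 ≠ RHS = -9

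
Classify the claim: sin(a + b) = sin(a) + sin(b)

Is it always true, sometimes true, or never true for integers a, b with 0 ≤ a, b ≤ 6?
Sometimes true

It holds at (a, b) = (0, 5) (both sides equal sin(5) ≈ -0.9589), but fails at (a, b) = (2, 1) (LHS = sin(3) ≈ 0.1411, RHS = sin(1) + sin(2) ≈ 1.751).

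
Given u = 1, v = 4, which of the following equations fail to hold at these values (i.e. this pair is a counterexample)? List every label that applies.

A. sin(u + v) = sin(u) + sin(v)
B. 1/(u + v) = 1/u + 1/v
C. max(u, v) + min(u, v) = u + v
Evaluating each claim at the given values:
A. LHS = sin(5) ≈ -0.9589, RHS = sin(4) + sin(1) ≈ 0.08467 → fails here (LHS ≠ RHS)
B. LHS = 1/5, RHS = 5/4 → fails here (LHS ≠ RHS)
C. LHS = 5, RHS = 5 → holds here (LHS = RHS)

Answer: A, B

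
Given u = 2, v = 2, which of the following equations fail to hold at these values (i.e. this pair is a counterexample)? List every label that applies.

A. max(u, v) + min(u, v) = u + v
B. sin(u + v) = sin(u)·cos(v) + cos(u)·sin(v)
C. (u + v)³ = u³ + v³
Evaluating each claim at the given values:
A. LHS = 4, RHS = 4 → holds here (LHS = RHS)
B. LHS = sin(4) ≈ -0.7568, RHS = 2·sin(2)·cos(2) ≈ -0.7568 → holds here (LHS = RHS)
C. LHS = 64, RHS = 16 → fails here (LHS ≠ RHS)

Answer: C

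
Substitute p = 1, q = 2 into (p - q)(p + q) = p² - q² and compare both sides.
LHS = (1 - 2)(1 + 2) = -3
RHS = 1² - 2² = -3

LHS = RHS: the two sides agree.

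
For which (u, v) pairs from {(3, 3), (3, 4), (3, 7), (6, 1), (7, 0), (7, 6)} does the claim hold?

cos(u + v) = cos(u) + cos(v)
None

Testing each pair:
(3, 3): LHS = cos(6) ≈ 0.9602, RHS = 2·cos(3) ≈ -1.98 → fails
(3, 4): LHS = cos(7) ≈ 0.7539, RHS = cos(3) + cos(4) ≈ -1.644 → fails
(3, 7): LHS = cos(10) ≈ -0.8391, RHS = cos(3) + cos(7) ≈ -0.2361 → fails
(6, 1): LHS = cos(7) ≈ 0.7539, RHS = cos(1) + cos(6) ≈ 1.5 → fails
(7, 0): LHS = cos(7) ≈ 0.7539, RHS = cos(7) + 1 ≈ 1.754 → fails
(7, 6): LHS = cos(13) ≈ 0.9074, RHS = cos(7) + cos(6) ≈ 1.714 → fails

No pair satisfies the claim.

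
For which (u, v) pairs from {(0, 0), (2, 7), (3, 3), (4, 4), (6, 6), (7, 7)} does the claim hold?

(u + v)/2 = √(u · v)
Testing each pair:
(0, 0): LHS = 0, RHS = 0 → holds
(2, 7): LHS = 9/2, RHS = √(14) ≈ 3.742 → fails
(3, 3): LHS = 3, RHS = 3 → holds
(4, 4): LHS = 4, RHS = 4 → holds
(6, 6): LHS = 6, RHS = 6 → holds
(7, 7): LHS = 7, RHS = 7 → holds

5 of 6 pairs satisfy the claim.

Answer: (0, 0), (3, 3), (4, 4), (6, 6), (7, 7)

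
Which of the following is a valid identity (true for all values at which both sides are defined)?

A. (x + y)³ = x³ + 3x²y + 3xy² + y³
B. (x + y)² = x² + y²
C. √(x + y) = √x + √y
A: holds — e.g. at (1, 3), both sides equal 64.
B: fails at (2, 4) — LHS = 36, RHS = 20.
C: fails at (4, 4) — LHS = 2·√(2) ≈ 2.828, RHS = 4.

Answer: A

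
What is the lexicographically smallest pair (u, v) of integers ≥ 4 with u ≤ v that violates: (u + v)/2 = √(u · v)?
(u, v) = (4, 5)

At (4, 4): both sides equal 4, so it holds there.

Substituting (4, 5) into the claim:
LHS = (4 + 5)/2 = 9/2
RHS = √(4 · 5) = 2·√(5) ≈ 4.472

Since LHS ≠ RHS, this pair disproves the claim, and no lexicographically smaller pair (u ≤ v, integers ≥ 4) does.

For instance (4, 11) is also a counterexample (LHS = 15/2, RHS = 2·√(11) ≈ 6.633), but it's lexicographically larger.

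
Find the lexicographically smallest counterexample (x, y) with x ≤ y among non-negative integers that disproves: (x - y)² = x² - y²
(x, y) = (0, 1)

Substituting (0, 1) into the claim:
LHS = (0 - 1)² = 1
RHS = 0² - 1² = -1

Since LHS ≠ RHS, this pair disproves the claim, and no lexicographically smaller pair (x ≤ y, non-negative integers) does.

For instance (1, 7) is also a counterexample (LHS = 36, RHS = -48), but it's lexicographically larger.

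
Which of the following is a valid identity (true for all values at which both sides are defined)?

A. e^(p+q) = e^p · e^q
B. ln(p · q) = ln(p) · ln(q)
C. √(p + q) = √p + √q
A

A: holds — e.g. at (3, 3), both sides equal e^6 ≈ 403.4.
B: fails at (3, 4) — LHS = ln(12) ≈ 2.485, RHS = ln(3)·ln(4) ≈ 1.523.
C: fails at (1, 5) — LHS = √(6) ≈ 2.449, RHS = 1 + √(5) ≈ 3.236.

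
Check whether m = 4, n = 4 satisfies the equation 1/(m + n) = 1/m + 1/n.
Fails

Substituting m = 4, n = 4:

LHS = 1/(4 + 4) = 1/8
RHS = 1/4 + 1/4 = 1/2

LHS ≠ RHS, so the equation does not hold at this point.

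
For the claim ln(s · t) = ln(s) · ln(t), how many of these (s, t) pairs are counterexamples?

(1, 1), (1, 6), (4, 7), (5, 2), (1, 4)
Testing each pair:
(1, 1): LHS = 0, RHS = 0 → satisfies claim
(1, 6): LHS = ln(6) ≈ 1.792, RHS = 0 → counterexample
(4, 7): LHS = ln(28) ≈ 3.332, RHS = ln(4)·ln(7) ≈ 2.698 → counterexample
(5, 2): LHS = ln(10) ≈ 2.303, RHS = ln(2)·ln(5) ≈ 1.116 → counterexample
(1, 4): LHS = ln(4) ≈ 1.386, RHS = 0 → counterexample

That makes 4 counterexamples.

Answer: 4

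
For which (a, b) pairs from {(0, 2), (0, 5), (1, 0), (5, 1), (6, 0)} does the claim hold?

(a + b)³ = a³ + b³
Testing each pair:
(0, 2): LHS = 8, RHS = 8 → holds
(0, 5): LHS = 125, RHS = 125 → holds
(1, 0): LHS = 1, RHS = 1 → holds
(5, 1): LHS = 216, RHS = 126 → fails
(6, 0): LHS = 216, RHS = 216 → holds

4 of 5 pairs satisfy the claim.

Answer: (0, 2), (0, 5), (1, 0), (6, 0)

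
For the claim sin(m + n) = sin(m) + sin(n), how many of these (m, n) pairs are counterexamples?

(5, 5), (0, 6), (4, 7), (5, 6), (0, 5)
3

Testing each pair:
(5, 5): LHS = sin(10) ≈ -0.544, RHS = 2·sin(5) ≈ -1.918 → counterexample
(0, 6): LHS = sin(6) ≈ -0.2794, RHS = sin(6) ≈ -0.2794 → satisfies claim
(4, 7): LHS = sin(11) ≈ -1, RHS = sin(4) + sin(7) ≈ -0.09982 → counterexample
(5, 6): LHS = sin(11) ≈ -1, RHS = sin(5) + sin(6) ≈ -1.238 → counterexample
(0, 5): LHS = sin(5) ≈ -0.9589, RHS = sin(5) ≈ -0.9589 → satisfies claim

That makes 3 counterexamples.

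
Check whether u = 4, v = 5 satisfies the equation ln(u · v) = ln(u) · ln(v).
Fails

Substituting u = 4, v = 5:

LHS = ln(4 · 5) = ln(20) ≈ 2.996
RHS = ln(4) · ln(5) ≈ 2.231

LHS ≠ RHS, so the equation does not hold at this point.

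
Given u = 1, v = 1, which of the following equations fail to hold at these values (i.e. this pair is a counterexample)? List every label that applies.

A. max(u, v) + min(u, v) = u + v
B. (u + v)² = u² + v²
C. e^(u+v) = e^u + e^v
B, C

Evaluating each claim at the given values:
A. LHS = 2, RHS = 2 → holds here (LHS = RHS)
B. LHS = 4, RHS = 2 → fails here (LHS ≠ RHS)
C. LHS = e^2 ≈ 7.389, RHS = 2·e ≈ 5.437 → fails here (LHS ≠ RHS)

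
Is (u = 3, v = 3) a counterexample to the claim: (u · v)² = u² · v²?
Substituting u = 3, v = 3:
LHS = (3 · 3)² = 81
RHS = 3² · 3² = 81

The sides agree, so this pair does not disprove the claim.

Answer: No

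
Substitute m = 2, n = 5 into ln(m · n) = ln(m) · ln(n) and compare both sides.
LHS = ln(2 · 5) = ln(10) ≈ 2.303
RHS = ln(2) · ln(5) ≈ 1.116

LHS ≠ RHS (they differ by about 1.187), so the equation does not hold here.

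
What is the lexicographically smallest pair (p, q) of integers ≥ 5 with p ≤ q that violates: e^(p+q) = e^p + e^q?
(p, q) = (5, 5)

Substituting (5, 5) into the claim:
LHS = e^(5+5) = e^10 ≈ 22026.5
RHS = e^5 + e^5 = 2·e^5 ≈ 296.8

Since LHS ≠ RHS, this pair disproves the claim, and no lexicographically smaller pair (p ≤ q, integers ≥ 5) does.

For instance (8, 11) is also a counterexample (LHS = e^19 ≈ 178482301.0, RHS = e^8 + e^11 ≈ 62855.1), but it's lexicographically larger.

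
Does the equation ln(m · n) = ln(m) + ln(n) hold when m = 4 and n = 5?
Holds

Substituting m = 4, n = 5:

LHS = ln(4 · 5) = ln(20) ≈ 2.996
RHS = ln(4) + ln(5) ≈ 2.996

LHS = RHS, so the equation holds at this point.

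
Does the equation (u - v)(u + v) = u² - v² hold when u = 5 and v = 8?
Holds

Substituting u = 5, v = 8:

LHS = (5 - 8)(5 + 8) = -39
RHS = 5² - 8² = -39

LHS = RHS, so the equation holds at this point.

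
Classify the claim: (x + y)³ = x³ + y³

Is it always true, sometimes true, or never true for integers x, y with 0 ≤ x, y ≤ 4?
Sometimes true

It holds at (x, y) = (0, 1) (both sides equal 1), but fails at (x, y) = (3, 4) (LHS = 343, RHS = 91).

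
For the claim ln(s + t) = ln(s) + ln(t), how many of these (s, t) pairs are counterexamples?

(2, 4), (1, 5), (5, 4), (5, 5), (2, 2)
4

Testing each pair:
(2, 4): LHS = ln(6) ≈ 1.792, RHS = ln(2) + ln(4) ≈ 2.079 → counterexample
(1, 5): LHS = ln(6) ≈ 1.792, RHS = ln(5) ≈ 1.609 → counterexample
(5, 4): LHS = ln(9) ≈ 2.197, RHS = ln(4) + ln(5) ≈ 2.996 → counterexample
(5, 5): LHS = ln(10) ≈ 2.303, RHS = 2·ln(5) ≈ 3.219 → counterexample
(2, 2): LHS = ln(4) ≈ 1.386, RHS = 2·ln(2) ≈ 1.386 → satisfies claim

That makes 4 counterexamples.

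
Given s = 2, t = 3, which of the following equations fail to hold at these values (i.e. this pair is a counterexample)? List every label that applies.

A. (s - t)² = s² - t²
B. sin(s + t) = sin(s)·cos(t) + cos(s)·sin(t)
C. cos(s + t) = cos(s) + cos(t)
Evaluating each claim at the given values:
A. LHS = 1, RHS = -5 → fails here (LHS ≠ RHS)
B. LHS = sin(5) ≈ -0.9589, RHS = sin(2)·cos(3) + sin(3)·cos(2) ≈ -0.9589 → holds here (LHS = RHS)
C. LHS = cos(5) ≈ 0.2837, RHS = cos(3) + cos(2) ≈ -1.406 → fails here (LHS ≠ RHS)

Answer: A, C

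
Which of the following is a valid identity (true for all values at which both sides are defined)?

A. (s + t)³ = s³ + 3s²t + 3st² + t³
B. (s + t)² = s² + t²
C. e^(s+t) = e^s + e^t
A: holds — e.g. at (2, 5), both sides equal 343.
B: fails at (3, 3) — LHS = 36, RHS = 18.
C: fails at (3, 3) — LHS = e^6 ≈ 403.4, RHS = 2·e^3 ≈ 40.17.

Answer: A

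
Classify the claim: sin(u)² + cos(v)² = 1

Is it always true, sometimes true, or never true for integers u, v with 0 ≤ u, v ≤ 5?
Sometimes true

It holds at (u, v) = (4, 4) (both sides equal 1), but fails at (u, v) = (4, 0) (LHS = sin(4)² + 1 ≈ 1.573, RHS = 1).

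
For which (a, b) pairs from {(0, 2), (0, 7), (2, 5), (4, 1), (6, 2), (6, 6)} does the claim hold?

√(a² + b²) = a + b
Testing each pair:
(0, 2): LHS = 2, RHS = 2 → holds
(0, 7): LHS = 7, RHS = 7 → holds
(2, 5): LHS = √(29) ≈ 5.385, RHS = 7 → fails
(4, 1): LHS = √(17) ≈ 4.123, RHS = 5 → fails
(6, 2): LHS = 2·√(10) ≈ 6.325, RHS = 8 → fails
(6, 6): LHS = 6·√(2) ≈ 8.485, RHS = 12 → fails

2 of 6 pairs satisfy the claim.

Answer: (0, 2), (0, 7)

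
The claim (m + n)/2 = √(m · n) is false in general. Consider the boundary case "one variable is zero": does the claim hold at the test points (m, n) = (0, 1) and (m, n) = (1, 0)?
At (0, 1): LHS = 1/2 ≠ RHS = 0
At (1, 0): LHS = 1/2 ≠ RHS = 0

Answer: No, fails at both test points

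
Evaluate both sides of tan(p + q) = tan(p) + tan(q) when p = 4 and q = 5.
LHS = tan(4 + 5) = tan(9) ≈ -0.4523
RHS = tan(4) + tan(5) ≈ -2.223

LHS ≠ RHS (they differ by about 1.77), so the equation does not hold here.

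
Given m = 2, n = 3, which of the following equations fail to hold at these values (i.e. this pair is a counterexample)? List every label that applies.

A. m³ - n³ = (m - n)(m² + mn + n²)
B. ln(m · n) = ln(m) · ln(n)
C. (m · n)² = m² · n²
B

Evaluating each claim at the given values:
A. LHS = -19, RHS = -19 → holds here (LHS = RHS)
B. LHS = ln(6) ≈ 1.792, RHS = ln(2)·ln(3) ≈ 0.7615 → fails here (LHS ≠ RHS)
C. LHS = 36, RHS = 36 → holds here (LHS = RHS)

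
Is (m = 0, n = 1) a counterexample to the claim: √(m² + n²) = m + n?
No

Substituting m = 0, n = 1:
LHS = √(0² + 1²) = 1
RHS = 0 + 1 = 1

The sides agree, so this pair does not disprove the claim.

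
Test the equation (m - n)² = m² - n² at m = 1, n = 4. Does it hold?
Fails

Substituting m = 1, n = 4:

LHS = (1 - 4)² = 9
RHS = 1² - 4² = -15

LHS ≠ RHS, so the equation does not hold at this point.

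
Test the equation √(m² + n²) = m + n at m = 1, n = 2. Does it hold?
Fails

Substituting m = 1, n = 2:

LHS = √(1² + 2²) = √(5) ≈ 2.236
RHS = 1 + 2 = 3

LHS ≠ RHS, so the equation does not hold at this point.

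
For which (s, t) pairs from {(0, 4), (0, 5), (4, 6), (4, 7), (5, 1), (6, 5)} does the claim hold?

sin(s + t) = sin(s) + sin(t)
(0, 4), (0, 5)

Testing each pair:
(0, 4): LHS = sin(4) ≈ -0.7568, RHS = sin(4) ≈ -0.7568 → holds
(0, 5): LHS = sin(5) ≈ -0.9589, RHS = sin(5) ≈ -0.9589 → holds
(4, 6): LHS = sin(10) ≈ -0.544, RHS = sin(4) + sin(6) ≈ -1.036 → fails
(4, 7): LHS = sin(11) ≈ -1, RHS = sin(4) + sin(7) ≈ -0.09982 → fails
(5, 1): LHS = sin(6) ≈ -0.2794, RHS = sin(5) + sin(1) ≈ -0.1175 → fails
(6, 5): LHS = sin(11) ≈ -1, RHS = sin(5) + sin(6) ≈ -1.238 → fails

2 of 6 pairs satisfy the claim.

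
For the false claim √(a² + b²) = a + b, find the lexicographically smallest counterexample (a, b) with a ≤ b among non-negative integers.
(a, b) = (1, 1)

At (0, 6): both sides equal 6, so it holds there.

Substituting (1, 1) into the claim:
LHS = √(1² + 1²) = √(2) ≈ 1.414
RHS = 1 + 1 = 2

Since LHS ≠ RHS, this pair disproves the claim, and no lexicographically smaller pair (a ≤ b, non-negative integers) does.

For instance (5, 5) is also a counterexample (LHS = 5·√(2) ≈ 7.071, RHS = 10), but it's lexicographically larger.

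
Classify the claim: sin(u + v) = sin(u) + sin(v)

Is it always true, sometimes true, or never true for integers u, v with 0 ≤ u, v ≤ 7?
It holds at (u, v) = (7, 0) (both sides equal sin(7) ≈ 0.657), but fails at (u, v) = (4, 5) (LHS = sin(9) ≈ 0.4121, RHS = sin(5) + sin(4) ≈ -1.716).

Answer: Sometimes true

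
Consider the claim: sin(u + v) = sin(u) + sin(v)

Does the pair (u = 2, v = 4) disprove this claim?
Substituting u = 2, v = 4:
LHS = sin(2 + 4) = sin(6) ≈ -0.2794
RHS = sin(2) + sin(4) ≈ 0.1525

Since LHS ≠ RHS, this pair disproves the claim.

Answer: Yes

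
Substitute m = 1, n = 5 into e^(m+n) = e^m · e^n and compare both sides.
LHS = e^(1+5) = e^6 ≈ 403.4
RHS = e^1 · e^5 = e^6 ≈ 403.4

LHS = RHS: the two sides agree.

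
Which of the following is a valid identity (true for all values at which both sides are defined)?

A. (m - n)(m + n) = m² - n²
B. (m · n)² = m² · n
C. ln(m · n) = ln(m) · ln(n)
A: holds — e.g. at (2, 7), both sides equal -45.
B: fails at (6, 7) — LHS = 1764, RHS = 252.
C: fails at (3, 4) — LHS = ln(12) ≈ 2.485, RHS = ln(3)·ln(4) ≈ 1.523.

Answer: A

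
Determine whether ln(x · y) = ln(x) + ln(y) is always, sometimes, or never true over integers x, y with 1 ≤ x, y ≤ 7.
Always true

The identity holds for every pair in the range. For instance at (x, y) = (4, 4): both sides equal ln(16) ≈ 2.773.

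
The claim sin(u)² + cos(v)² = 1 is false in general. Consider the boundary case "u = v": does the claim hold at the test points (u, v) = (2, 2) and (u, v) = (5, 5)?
Yes, holds at both test points

At (2, 2): LHS = cos(2)² + sin(2)² = 1, RHS = 1 → equal
At (5, 5): LHS = cos(5)² + sin(5)² = 1, RHS = 1 → equal

So the claim does hold at both of these boundary points, even though it is not an identity.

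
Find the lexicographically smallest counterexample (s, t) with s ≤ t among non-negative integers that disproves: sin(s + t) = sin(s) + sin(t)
Substituting (1, 1) into the claim:
LHS = sin(1 + 1) = sin(2) ≈ 0.9093
RHS = sin(1) + sin(1) = 2·sin(1) ≈ 1.683

Since LHS ≠ RHS, this pair disproves the claim, and no lexicographically smaller pair (s ≤ t, non-negative integers) does.

For instance (3, 7) is also a counterexample (LHS = sin(10) ≈ -0.544, RHS = sin(3) + sin(7) ≈ 0.7981), but it's lexicographically larger.

Answer: (s, t) = (1, 1)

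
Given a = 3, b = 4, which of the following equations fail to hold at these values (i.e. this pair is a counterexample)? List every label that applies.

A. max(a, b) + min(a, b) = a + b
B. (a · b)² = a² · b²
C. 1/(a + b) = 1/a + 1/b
C

Evaluating each claim at the given values:
A. LHS = 7, RHS = 7 → holds here (LHS = RHS)
B. LHS = 144, RHS = 144 → holds here (LHS = RHS)
C. LHS = 1/7, RHS = 7/12 → fails here (LHS ≠ RHS)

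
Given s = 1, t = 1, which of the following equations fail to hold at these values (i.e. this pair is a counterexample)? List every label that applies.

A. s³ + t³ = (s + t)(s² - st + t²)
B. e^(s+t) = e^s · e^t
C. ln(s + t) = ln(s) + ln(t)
C

Evaluating each claim at the given values:
A. LHS = 2, RHS = 2 → holds here (LHS = RHS)
B. LHS = e^2 ≈ 7.389, RHS = e^2 ≈ 7.389 → holds here (LHS = RHS)
C. LHS = ln(2) ≈ 0.6931, RHS = 0 → fails here (LHS ≠ RHS)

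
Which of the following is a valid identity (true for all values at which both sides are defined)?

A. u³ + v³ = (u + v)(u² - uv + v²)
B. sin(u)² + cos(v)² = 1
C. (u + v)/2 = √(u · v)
A

A: holds — e.g. at (0, 1), both sides equal 1.
B: fails at (6, 7) — LHS = sin(6)² + cos(7)² ≈ 0.6464, RHS = 1.
C: fails at (1, 4) — LHS = 5/2, RHS = 2.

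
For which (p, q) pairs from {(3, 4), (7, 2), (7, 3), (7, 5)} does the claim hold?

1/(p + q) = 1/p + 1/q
Testing each pair:
(3, 4): LHS = 1/7, RHS = 7/12 → fails
(7, 2): LHS = 1/9, RHS = 9/14 → fails
(7, 3): LHS = 1/10, RHS = 10/21 → fails
(7, 5): LHS = 1/12, RHS = 12/35 → fails

No pair satisfies the claim.

Answer: None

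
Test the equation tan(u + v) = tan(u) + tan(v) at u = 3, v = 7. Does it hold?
Fails

Substituting u = 3, v = 7:

LHS = tan(3 + 7) = tan(10) ≈ 0.6484
RHS = tan(3) + tan(7) ≈ 0.7289

LHS ≠ RHS, so the equation does not hold at this point.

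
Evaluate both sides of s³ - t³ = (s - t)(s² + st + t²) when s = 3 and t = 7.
LHS = 3³ - 7³ = -316
RHS = (3 - 7)(3² + 3·7 + 7²) = -316

LHS = RHS: the two sides agree.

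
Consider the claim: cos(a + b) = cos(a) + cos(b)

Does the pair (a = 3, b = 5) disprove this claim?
Substituting a = 3, b = 5:
LHS = cos(3 + 5) = cos(8) ≈ -0.1455
RHS = cos(3) + cos(5) ≈ -0.7063

Since LHS ≠ RHS, this pair disproves the claim.

Answer: Yes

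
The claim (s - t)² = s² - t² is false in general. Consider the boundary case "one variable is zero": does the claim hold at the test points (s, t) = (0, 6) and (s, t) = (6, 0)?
Only at (6, 0)

At (0, 6): LHS = 36 ≠ RHS = -36
At (6, 0): LHS = 36, RHS = 36 → equal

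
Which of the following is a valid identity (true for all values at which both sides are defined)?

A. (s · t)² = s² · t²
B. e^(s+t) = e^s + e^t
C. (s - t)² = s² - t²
A: holds — e.g. at (1, 2), both sides equal 4.
B: fails at (1, 4) — LHS = e^5 ≈ 148.4, RHS = e + e^4 ≈ 57.32.
C: fails at (2, 5) — LHS = 9, RHS = -21.

Answer: A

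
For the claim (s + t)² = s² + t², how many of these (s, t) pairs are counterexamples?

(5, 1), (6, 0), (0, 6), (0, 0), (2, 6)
2

Testing each pair:
(5, 1): LHS = 36, RHS = 26 → counterexample
(6, 0): LHS = 36, RHS = 36 → satisfies claim
(0, 6): LHS = 36, RHS = 36 → satisfies claim
(0, 0): LHS = 0, RHS = 0 → satisfies claim
(2, 6): LHS = 64, RHS = 40 → counterexample

That makes 2 counterexamples.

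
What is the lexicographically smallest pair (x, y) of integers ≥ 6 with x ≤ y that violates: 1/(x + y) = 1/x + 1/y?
(x, y) = (6, 6)

Substituting (6, 6) into the claim:
LHS = 1/(6 + 6) = 1/12
RHS = 1/6 + 1/6 = 1/3

Since LHS ≠ RHS, this pair disproves the claim, and no lexicographically smaller pair (x ≤ y, integers ≥ 6) does.

For instance (8, 11) is also a counterexample (LHS = 1/19, RHS = 19/88), but it's lexicographically larger.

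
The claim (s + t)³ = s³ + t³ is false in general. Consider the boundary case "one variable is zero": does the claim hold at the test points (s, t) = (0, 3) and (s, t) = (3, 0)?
Yes, holds at both test points

At (0, 3): LHS = 27, RHS = 27 → equal
At (3, 0): LHS = 27, RHS = 27 → equal

So the claim does hold at both of these boundary points, even though it is not an identity.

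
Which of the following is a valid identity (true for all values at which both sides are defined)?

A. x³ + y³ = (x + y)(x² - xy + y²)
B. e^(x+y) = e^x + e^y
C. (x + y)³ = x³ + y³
A

A: holds — e.g. at (3, 7), both sides equal 370.
B: fails at (1, 3) — LHS = e^4 ≈ 54.6, RHS = e + e^3 ≈ 22.8.
C: fails at (1, 5) — LHS = 216, RHS = 126.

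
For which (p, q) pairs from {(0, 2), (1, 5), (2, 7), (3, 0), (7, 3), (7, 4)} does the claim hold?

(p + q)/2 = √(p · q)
Testing each pair:
(0, 2): LHS = 1, RHS = 0 → fails
(1, 5): LHS = 3, RHS = √(5) ≈ 2.236 → fails
(2, 7): LHS = 9/2, RHS = √(14) ≈ 3.742 → fails
(3, 0): LHS = 3/2, RHS = 0 → fails
(7, 3): LHS = 5, RHS = √(21) ≈ 4.583 → fails
(7, 4): LHS = 11/2, RHS = 2·√(7) ≈ 5.292 → fails

No pair satisfies the claim.

Answer: None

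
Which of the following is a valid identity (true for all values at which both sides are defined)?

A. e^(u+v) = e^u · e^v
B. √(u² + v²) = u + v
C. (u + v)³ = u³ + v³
A

A: holds — e.g. at (3, 4), both sides equal e^7 ≈ 1097.
B: fails at (3, 3) — LHS = 3·√(2) ≈ 4.243, RHS = 6.
C: fails at (1, 4) — LHS = 125, RHS = 65.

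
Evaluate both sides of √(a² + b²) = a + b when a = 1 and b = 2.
LHS = √(1² + 2²) = √(5) ≈ 2.236
RHS = 1 + 2 = 3

LHS ≠ RHS (they differ by about 0.7639), so the equation does not hold here.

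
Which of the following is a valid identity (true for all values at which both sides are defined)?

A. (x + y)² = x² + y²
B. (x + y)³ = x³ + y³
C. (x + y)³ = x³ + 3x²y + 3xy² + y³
C

A: fails at (5, 5) — LHS = 100, RHS = 50.
B: fails at (2, 7) — LHS = 729, RHS = 351.
C: holds — e.g. at (6, 7), both sides equal 2197.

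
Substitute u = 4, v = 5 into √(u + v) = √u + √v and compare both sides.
LHS = √(4 + 5) = 3
RHS = √4 + √5 = 2 + √(5) ≈ 4.236

LHS ≠ RHS (they differ by about 1.236), so the equation does not hold here.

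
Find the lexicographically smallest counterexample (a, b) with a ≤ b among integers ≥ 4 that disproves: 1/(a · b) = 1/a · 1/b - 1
Substituting (4, 4) into the claim:
LHS = 1/(4 · 4) = 1/16
RHS = 1/4 · 1/4 - 1 = -15/16

Since LHS ≠ RHS, this pair disproves the claim, and no lexicographically smaller pair (a ≤ b, integers ≥ 4) does.

For instance (7, 8) is also a counterexample (LHS = 1/56, RHS = -55/56), but it's lexicographically larger.

Answer: (a, b) = (4, 4)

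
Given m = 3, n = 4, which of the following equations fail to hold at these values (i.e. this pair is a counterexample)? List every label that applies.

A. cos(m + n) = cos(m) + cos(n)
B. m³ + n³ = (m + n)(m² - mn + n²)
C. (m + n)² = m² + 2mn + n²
Evaluating each claim at the given values:
A. LHS = cos(7) ≈ 0.7539, RHS = cos(3) + cos(4) ≈ -1.644 → fails here (LHS ≠ RHS)
B. LHS = 91, RHS = 91 → holds here (LHS = RHS)
C. LHS = 49, RHS = 49 → holds here (LHS = RHS)

Answer: A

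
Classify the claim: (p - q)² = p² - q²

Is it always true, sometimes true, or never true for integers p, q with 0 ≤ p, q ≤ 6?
Sometimes true

It holds at (p, q) = (1, 0) (both sides equal 1), but fails at (p, q) = (5, 4) (LHS = 1, RHS = 9).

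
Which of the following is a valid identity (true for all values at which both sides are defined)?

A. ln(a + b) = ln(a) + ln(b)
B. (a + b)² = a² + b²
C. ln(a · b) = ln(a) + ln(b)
A: fails at (3, 5) — LHS = ln(8) ≈ 2.079, RHS = ln(3) + ln(5) ≈ 2.708.
B: fails at (1, 3) — LHS = 16, RHS = 10.
C: holds — e.g. at (3, 4), both sides equal ln(12) ≈ 2.485.

Answer: C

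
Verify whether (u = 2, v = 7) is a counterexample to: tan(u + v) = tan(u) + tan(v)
Yes

Substituting u = 2, v = 7:
LHS = tan(2 + 7) = tan(9) ≈ -0.4523
RHS = tan(2) + tan(7) ≈ -1.314

Since LHS ≠ RHS, this pair disproves the claim.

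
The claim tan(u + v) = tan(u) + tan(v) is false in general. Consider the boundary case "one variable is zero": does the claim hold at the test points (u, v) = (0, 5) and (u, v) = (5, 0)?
Yes, holds at both test points

At (0, 5): LHS = tan(5) ≈ -3.381, RHS = tan(5) ≈ -3.381 → equal
At (5, 0): LHS = tan(5) ≈ -3.381, RHS = tan(5) ≈ -3.381 → equal

So the claim does hold at both of these boundary points, even though it is not an identity.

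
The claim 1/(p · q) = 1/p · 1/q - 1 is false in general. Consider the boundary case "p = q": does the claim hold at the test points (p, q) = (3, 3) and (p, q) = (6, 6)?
No, fails at both test points

At (3, 3): LHS = 1/9 ≠ RHS = -8/9
At (6, 6): LHS = 1/36 ≠ RHS = -35/36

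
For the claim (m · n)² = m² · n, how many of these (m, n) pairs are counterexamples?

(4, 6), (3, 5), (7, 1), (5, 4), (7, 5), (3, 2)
Testing each pair:
(4, 6): LHS = 576, RHS = 96 → counterexample
(3, 5): LHS = 225, RHS = 45 → counterexample
(7, 1): LHS = 49, RHS = 49 → satisfies claim
(5, 4): LHS = 400, RHS = 100 → counterexample
(7, 5): LHS = 1225, RHS = 245 → counterexample
(3, 2): LHS = 36, RHS = 18 → counterexample

That makes 5 counterexamples.

Answer: 5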